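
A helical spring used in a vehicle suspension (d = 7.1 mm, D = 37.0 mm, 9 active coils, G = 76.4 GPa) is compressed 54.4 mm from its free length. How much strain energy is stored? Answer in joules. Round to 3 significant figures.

78.8 J

k = Gd⁴/(8D³N_a) = (76.4×10³)(7.1⁴)/(8·37.0³·9) = 53.234 N/mm
U = ½kδ² = 0.5 × 53.234 × 54.4² = 78769 N·mm = 78.769 J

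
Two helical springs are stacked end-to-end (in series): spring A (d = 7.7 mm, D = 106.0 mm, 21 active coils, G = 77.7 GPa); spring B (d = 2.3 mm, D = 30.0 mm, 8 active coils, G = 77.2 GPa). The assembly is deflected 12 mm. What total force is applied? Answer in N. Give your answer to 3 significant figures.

7.83 N

k_A = Gd⁴/(8D³N_a) = (77.7×10³)(7.7⁴)/(8·106.0³·21) = 1.3651 N/mm
k_B = Gd⁴/(8D³N_a) = (77.2×10³)(2.3⁴)/(8·30.0³·8) = 1.2502 N/mm
Series: 1/k_eq = 1/1.3651 + 1/1.2502 = 1.5324; k_eq = 0.65256 N/mm
F = k_eq·δ = 0.65256·12 = 7.8307 N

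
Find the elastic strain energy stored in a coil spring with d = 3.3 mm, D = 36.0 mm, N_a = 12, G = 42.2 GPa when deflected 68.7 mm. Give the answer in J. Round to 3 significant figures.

k = Gd⁴/(8D³N_a) = (42.2×10³)(3.3⁴)/(8·36.0³·12) = 1.1174 N/mm
U = ½kδ² = 0.5 × 1.1174 × 68.7² = 2636.8 N·mm = 2.6368 J

2.64 J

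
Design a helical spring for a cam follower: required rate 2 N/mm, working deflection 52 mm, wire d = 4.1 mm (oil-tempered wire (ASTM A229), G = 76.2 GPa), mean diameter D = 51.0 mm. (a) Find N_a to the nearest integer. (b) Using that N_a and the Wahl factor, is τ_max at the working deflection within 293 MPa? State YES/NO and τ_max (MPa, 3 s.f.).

(a) 10 coils; (b) YES, τ_max = 222 MPa

N_a = Gd⁴/(8D³k) = (76.2×10³)(4.1⁴)/(8·51.0³·2) = 10.15 → N_a = 10
Actual rate k = Gd⁴/(8D³·10) = 2.029 N/mm
Working load F = kδ = 2.029·52 = 105.51 N
C = 51.0/4.1 = 12.4390; K_W = (4C−1)/(4C−4)+0.615/C = 1.1150
τ_max = K_W·8FD/(πd³) = 1.1150·198.82 = 221.68 MPa
τ_max ≤ 293 MPa → acceptable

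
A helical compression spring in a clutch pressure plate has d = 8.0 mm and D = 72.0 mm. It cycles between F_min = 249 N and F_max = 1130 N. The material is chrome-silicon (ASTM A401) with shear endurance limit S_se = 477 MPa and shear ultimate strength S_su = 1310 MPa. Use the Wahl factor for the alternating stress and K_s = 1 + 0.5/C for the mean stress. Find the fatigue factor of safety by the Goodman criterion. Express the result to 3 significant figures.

C = D/d = 72.0/8.0 = 9.0000; K_W = (4C−1)/(4C−4)+0.615/C = 1.1621; K_s = 1+0.5/C = 1.0556
F_a = (F_max−F_min)/2 = 440.5 N; F_m = (F_max+F_min)/2 = 689.5 N
τ_a = K_W·8F_aD/(πd³) = 1.1621 × 157.74 = 183.31 MPa
τ_m = K_s·8F_mD/(πd³) = 1.0556 × 246.91 = 260.63 MPa
Goodman: 1/n_f = τ_a/S_se + τ_m/S_su = 183.31/477 + 260.63/1310 = 0.38430 + 0.19895 = 0.58325
n_f = 1/0.58325 = 1.715

1.71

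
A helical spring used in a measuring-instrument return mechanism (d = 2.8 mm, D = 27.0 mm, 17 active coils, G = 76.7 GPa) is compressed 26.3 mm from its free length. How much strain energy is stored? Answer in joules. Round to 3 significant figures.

k = Gd⁴/(8D³N_a) = (76.7×10³)(2.8⁴)/(8·27.0³·17) = 1.7612 N/mm
U = ½kδ² = 0.5 × 1.7612 × 26.3² = 609.09 N·mm = 0.60909 J

0.609 J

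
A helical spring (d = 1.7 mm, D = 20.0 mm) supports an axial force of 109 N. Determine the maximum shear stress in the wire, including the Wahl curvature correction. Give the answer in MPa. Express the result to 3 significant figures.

1270 MPa

Spring index C = D/d = 20.0/1.7 = 11.7647
K_W = (4C−1)/(4C−4) + 0.615/C = 46.059/43.059 + 0.0523 = 1.1219
τ₀ = 8FD/(πd³) = 8·109·20.0/(π·1.7³) = 17440/15.435 = 1129.9 MPa
τ_max = K·τ₀ = 1.1219 × 1129.9 = 1267.7 MPa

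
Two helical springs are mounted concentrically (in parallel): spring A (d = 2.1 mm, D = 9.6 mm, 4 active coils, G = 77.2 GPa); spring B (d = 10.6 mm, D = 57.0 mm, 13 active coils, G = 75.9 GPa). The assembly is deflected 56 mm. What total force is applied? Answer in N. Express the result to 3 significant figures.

k_A = Gd⁴/(8D³N_a) = (77.2×10³)(2.1⁴)/(8·9.6³·4) = 53.031 N/mm
k_B = Gd⁴/(8D³N_a) = (75.9×10³)(10.6⁴)/(8·57.0³·13) = 49.752 N/mm
Parallel: k_eq = 53.031 + 49.752 = 102.78 N/mm
F = k_eq·δ = 102.78·56 = 5755.8 N

5760 N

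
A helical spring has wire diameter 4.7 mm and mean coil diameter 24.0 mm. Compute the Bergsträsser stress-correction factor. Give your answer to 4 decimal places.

C = D/d = 24.0/4.7 = 5.1064
K_B = (4C+2)/(4C−3) = 22.426/17.426 = 1.2869

1.2869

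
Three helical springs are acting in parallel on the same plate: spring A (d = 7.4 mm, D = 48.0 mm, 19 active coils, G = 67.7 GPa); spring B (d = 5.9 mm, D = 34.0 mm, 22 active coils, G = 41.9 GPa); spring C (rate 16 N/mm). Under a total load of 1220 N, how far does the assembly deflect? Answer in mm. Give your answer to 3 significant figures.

k_A = Gd⁴/(8D³N_a) = (67.7×10³)(7.4⁴)/(8·48.0³·19) = 12.077 N/mm
k_B = Gd⁴/(8D³N_a) = (41.9×10³)(5.9⁴)/(8·34.0³·22) = 7.3396 N/mm
Parallel: k_eq = 12.077 + 7.3396 + 16 = 35.416 N/mm
δ = F/k_eq = 1220/35.416 = 34.447 mm

34.4 mm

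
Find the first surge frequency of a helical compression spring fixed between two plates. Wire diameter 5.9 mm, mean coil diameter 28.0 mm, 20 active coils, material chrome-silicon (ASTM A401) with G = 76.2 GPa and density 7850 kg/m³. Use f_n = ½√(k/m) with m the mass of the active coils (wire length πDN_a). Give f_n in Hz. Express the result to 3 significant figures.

132 Hz

k = Gd⁴/(8D³N_a) = (76.2×10³)(5.9⁴)/(8·28.0³·20) = 26.289 N/mm = 26289 N/m
Wire length L = πDN_a = π·28.0·20 = 1759.3 mm
m = ρ·(πd²/4)·L = 7850 × 27.34×10⁻⁶ m² × 1.7593 m = 0.37757 kg
f_n = ½√(k/m) = 0.5·√(26289/0.37757) = 0.5·√(69625) = 131.93 Hz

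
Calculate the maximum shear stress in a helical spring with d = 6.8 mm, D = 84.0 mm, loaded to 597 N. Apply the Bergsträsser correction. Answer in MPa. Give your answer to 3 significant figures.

450 MPa

Spring index C = D/d = 84.0/6.8 = 12.3529
K_B = (4C+2)/(4C−3) = 51.412/46.412 = 1.1077
τ₀ = 8FD/(πd³) = 8·597·84.0/(π·6.8³) = 401184/987.82 = 406.13 MPa
τ_max = K·τ₀ = 1.1077 × 406.13 = 449.88 MPa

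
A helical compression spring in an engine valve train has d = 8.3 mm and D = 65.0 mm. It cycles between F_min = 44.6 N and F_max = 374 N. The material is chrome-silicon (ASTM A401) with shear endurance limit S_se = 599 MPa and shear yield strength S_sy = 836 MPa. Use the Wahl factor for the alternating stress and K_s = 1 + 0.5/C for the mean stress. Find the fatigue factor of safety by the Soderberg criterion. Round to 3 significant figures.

C = D/d = 65.0/8.3 = 7.8313; K_W = (4C−1)/(4C−4)+0.615/C = 1.1883; K_s = 1+0.5/C = 1.0638
F_a = (F_max−F_min)/2 = 164.7 N; F_m = (F_max+F_min)/2 = 209.3 N
τ_a = K_W·8F_aD/(πd³) = 1.1883 × 47.677 = 56.656 MPa
τ_m = K_s·8F_mD/(πd³) = 1.0638 × 60.588 = 64.457 MPa
Soderberg: 1/n_f = τ_a/S_se + τ_m/S_sy = 56.656/599 + 64.457/836 = 0.09458 + 0.07710 = 0.17169
n_f = 1/0.17169 = 5.825

5.82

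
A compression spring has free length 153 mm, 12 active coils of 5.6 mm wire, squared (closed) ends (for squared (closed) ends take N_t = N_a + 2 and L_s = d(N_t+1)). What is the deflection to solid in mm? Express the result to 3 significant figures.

69.0 mm

N_t = 14; L_s = 5.6·15 = 84 mm
δ_solid = L₀ − L_s = 153 − 84 = 69 mm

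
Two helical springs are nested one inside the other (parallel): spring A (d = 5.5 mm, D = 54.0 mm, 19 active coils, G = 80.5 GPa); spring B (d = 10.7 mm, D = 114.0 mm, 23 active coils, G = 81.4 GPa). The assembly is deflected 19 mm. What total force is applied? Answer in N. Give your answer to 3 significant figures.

133 N

k_A = Gd⁴/(8D³N_a) = (80.5×10³)(5.5⁴)/(8·54.0³·19) = 3.0777 N/mm
k_B = Gd⁴/(8D³N_a) = (81.4×10³)(10.7⁴)/(8·114.0³·23) = 3.9141 N/mm
Parallel: k_eq = 3.0777 + 3.9141 = 6.9917 N/mm
F = k_eq·δ = 6.9917·19 = 132.84 N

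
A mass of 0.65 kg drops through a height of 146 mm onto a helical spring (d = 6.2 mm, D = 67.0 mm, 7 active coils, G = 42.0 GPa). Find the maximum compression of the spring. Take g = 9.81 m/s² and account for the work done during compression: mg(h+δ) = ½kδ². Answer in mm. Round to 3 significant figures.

24.3 mm

k = Gd⁴/(8D³N_a) = (42.0×10³)(6.2⁴)/(8·67.0³·7) = 3.6847 N/mm
W = mg = 0.65 × 9.81 = 6.3765 N
½kδ² − Wδ − Wh = 0 → δ = (W + √(W² + 2kWh))/k
δ = (6.3765 + √(40.66 + 6860.71))/3.6847 = (6.3765 + 83.074)/3.6847 = 24.276 mm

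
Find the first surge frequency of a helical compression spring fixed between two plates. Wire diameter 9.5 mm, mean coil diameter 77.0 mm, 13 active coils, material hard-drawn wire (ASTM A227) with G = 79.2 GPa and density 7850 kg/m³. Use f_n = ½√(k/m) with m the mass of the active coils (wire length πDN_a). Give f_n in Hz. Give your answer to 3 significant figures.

k = Gd⁴/(8D³N_a) = (79.2×10³)(9.5⁴)/(8·77.0³·13) = 13.587 N/mm = 13587 N/m
Wire length L = πDN_a = π·77.0·13 = 3144.7 mm
m = ρ·(πd²/4)·L = 7850 × 70.882×10⁻⁶ m² × 3.1447 m = 1.7498 kg
f_n = ½√(k/m) = 0.5·√(13587/1.7498) = 0.5·√(7764.7) = 44.059 Hz

44.1 Hz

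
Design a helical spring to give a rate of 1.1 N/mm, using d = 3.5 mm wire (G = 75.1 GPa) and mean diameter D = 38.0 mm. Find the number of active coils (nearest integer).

N_a = Gd⁴/(8D³k) = (75.1×10³ × 3.5⁴)/(8 × 38.0³ × 1.1)
    = 1.12697e+07 / 482874 = 23.34 → 23 coils

23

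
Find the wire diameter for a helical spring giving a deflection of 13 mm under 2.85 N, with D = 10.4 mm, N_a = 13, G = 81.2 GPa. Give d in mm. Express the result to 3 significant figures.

0.750 mm

Required rate k = F/δ = 2.85/13 = 0.21923 N/mm
d = (8D³N_a·k / G)^(1/4) = (8·10.4³·13·0.21923 / (81.2×10³))^0.25
  = (0.31585)^0.25 = 0.7497 mm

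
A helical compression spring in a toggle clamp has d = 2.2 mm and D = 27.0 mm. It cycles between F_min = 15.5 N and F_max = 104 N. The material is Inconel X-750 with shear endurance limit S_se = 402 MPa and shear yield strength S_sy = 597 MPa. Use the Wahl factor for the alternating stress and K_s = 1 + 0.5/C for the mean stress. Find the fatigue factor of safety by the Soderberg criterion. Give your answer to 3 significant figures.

0.682

C = D/d = 27.0/2.2 = 12.2727; K_W = (4C−1)/(4C−4)+0.615/C = 1.1166; K_s = 1+0.5/C = 1.0407
F_a = (F_max−F_min)/2 = 44.25 N; F_m = (F_max+F_min)/2 = 59.75 N
τ_a = K_W·8F_aD/(πd³) = 1.1166 × 285.73 = 319.05 MPa
τ_m = K_s·8F_mD/(πd³) = 1.0407 × 385.81 = 401.53 MPa
Soderberg: 1/n_f = τ_a/S_se + τ_m/S_sy = 319.05/402 + 401.53/597 = 0.79367 + 0.67258 = 1.4662
n_f = 1/1.4662 = 0.682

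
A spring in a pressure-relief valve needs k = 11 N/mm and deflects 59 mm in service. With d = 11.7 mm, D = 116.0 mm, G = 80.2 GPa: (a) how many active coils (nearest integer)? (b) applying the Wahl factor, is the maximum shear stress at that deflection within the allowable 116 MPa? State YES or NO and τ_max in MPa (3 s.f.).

N_a = Gd⁴/(8D³k) = (80.2×10³)(11.7⁴)/(8·116.0³·11) = 10.94 → N_a = 11
Actual rate k = Gd⁴/(8D³·11) = 10.941 N/mm
Working load F = kδ = 10.941·59 = 645.53 N
C = 116.0/11.7 = 9.9145; K_W = (4C−1)/(4C−4)+0.615/C = 1.1462
τ_max = K_W·8FD/(πd³) = 1.1462·119.06 = 136.46 MPa
τ_max > 116 MPa → exceeds allowable

(a) 11 coils; (b) NO, τ_max = 136 MPa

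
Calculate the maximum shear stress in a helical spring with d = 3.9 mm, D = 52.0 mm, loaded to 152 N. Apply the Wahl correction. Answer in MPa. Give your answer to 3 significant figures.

376 MPa

Spring index C = D/d = 52.0/3.9 = 13.3333
K_W = (4C−1)/(4C−4) + 0.615/C = 52.333/49.333 + 0.0461 = 1.1069
τ₀ = 8FD/(πd³) = 8·152·52.0/(π·3.9³) = 63232/186.36 = 339.31 MPa
τ_max = K·τ₀ = 1.1069 × 339.31 = 375.59 MPa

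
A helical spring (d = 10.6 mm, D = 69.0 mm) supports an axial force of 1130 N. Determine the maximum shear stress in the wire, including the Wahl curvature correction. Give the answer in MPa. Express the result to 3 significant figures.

Spring index C = D/d = 69.0/10.6 = 6.5094
K_W = (4C−1)/(4C−4) + 0.615/C = 25.038/22.038 + 0.0945 = 1.2306
τ₀ = 8FD/(πd³) = 8·1130·69.0/(π·10.6³) = 623760/3741.7 = 166.71 MPa
τ_max = K·τ₀ = 1.2306 × 166.71 = 205.15 MPa

205 MPa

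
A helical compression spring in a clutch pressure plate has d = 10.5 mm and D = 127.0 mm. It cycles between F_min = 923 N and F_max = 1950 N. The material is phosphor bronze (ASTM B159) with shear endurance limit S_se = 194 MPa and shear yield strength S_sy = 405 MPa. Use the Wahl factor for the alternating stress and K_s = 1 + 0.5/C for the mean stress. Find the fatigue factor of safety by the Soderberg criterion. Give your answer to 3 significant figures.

0.538

C = D/d = 127.0/10.5 = 12.0952; K_W = (4C−1)/(4C−4)+0.615/C = 1.1184; K_s = 1+0.5/C = 1.0413
F_a = (F_max−F_min)/2 = 513.5 N; F_m = (F_max+F_min)/2 = 1436.5 N
τ_a = K_W·8F_aD/(πd³) = 1.1184 × 143.46 = 160.45 MPa
τ_m = K_s·8F_mD/(πd³) = 1.0413 × 401.31 = 417.9 MPa
Soderberg: 1/n_f = τ_a/S_se + τ_m/S_sy = 160.45/194 + 417.9/405 = 0.82704 + 1.03185 = 1.8589
n_f = 1/1.8589 = 0.538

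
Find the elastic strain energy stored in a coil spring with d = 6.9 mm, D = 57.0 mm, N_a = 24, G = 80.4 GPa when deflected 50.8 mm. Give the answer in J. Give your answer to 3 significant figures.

6.61 J

k = Gd⁴/(8D³N_a) = (80.4×10³)(6.9⁴)/(8·57.0³·24) = 5.1254 N/mm
U = ½kδ² = 0.5 × 5.1254 × 50.8² = 6613.4 N·mm = 6.6134 J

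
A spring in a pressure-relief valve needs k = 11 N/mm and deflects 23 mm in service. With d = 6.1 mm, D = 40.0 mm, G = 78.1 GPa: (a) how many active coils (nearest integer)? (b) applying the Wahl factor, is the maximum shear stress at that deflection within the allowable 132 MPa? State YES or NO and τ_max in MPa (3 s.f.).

(a) 19 coils; (b) NO, τ_max = 141 MPa

N_a = Gd⁴/(8D³k) = (78.1×10³)(6.1⁴)/(8·40.0³·11) = 19.2 → N_a = 19
Actual rate k = Gd⁴/(8D³·19) = 11.116 N/mm
Working load F = kδ = 11.116·23 = 255.67 N
C = 40.0/6.1 = 6.5574; K_W = (4C−1)/(4C−4)+0.615/C = 1.2287
τ_max = K_W·8FD/(πd³) = 1.2287·114.73 = 140.98 MPa
τ_max > 132 MPa → exceeds allowable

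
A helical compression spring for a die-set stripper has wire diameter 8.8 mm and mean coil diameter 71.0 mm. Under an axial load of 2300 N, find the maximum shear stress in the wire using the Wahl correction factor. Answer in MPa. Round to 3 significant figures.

Spring index C = D/d = 71.0/8.8 = 8.0682
K_W = (4C−1)/(4C−4) + 0.615/C = 31.273/28.273 + 0.0762 = 1.1823
τ₀ = 8FD/(πd³) = 8·2300·71.0/(π·8.8³) = 1.3064e+06/2140.9 = 610.21 MPa
τ_max = K·τ₀ = 1.1823 × 610.21 = 721.47 MPa

721 MPa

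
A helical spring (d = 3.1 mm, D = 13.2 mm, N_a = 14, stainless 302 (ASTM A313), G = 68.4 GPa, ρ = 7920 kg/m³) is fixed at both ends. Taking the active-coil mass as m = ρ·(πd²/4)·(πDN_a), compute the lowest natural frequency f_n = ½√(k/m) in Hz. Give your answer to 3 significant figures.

k = Gd⁴/(8D³N_a) = (68.4×10³)(3.1⁴)/(8·13.2³·14) = 24.522 N/mm = 24522 N/m
Wire length L = πDN_a = π·13.2·14 = 580.57 mm
m = ρ·(πd²/4)·L = 7920 × 7.5477×10⁻⁶ m² × 0.58057 m = 0.034705 kg
f_n = ½√(k/m) = 0.5·√(24522/0.034705) = 0.5·√(7.066e+05) = 420.3 Hz

420 Hz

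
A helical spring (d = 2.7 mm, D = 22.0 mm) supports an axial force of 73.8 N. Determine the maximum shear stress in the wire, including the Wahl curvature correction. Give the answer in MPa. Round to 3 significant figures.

Spring index C = D/d = 22.0/2.7 = 8.1481
K_W = (4C−1)/(4C−4) + 0.615/C = 31.593/28.593 + 0.0755 = 1.1804
τ₀ = 8FD/(πd³) = 8·73.8·22.0/(π·2.7³) = 12988.8/61.836 = 210.05 MPa
τ_max = K·τ₀ = 1.1804 × 210.05 = 247.95 MPa

248 MPa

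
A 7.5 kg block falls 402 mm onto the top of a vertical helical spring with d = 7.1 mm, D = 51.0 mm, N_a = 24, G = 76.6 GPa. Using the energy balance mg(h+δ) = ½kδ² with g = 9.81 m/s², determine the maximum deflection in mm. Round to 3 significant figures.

98.1 mm

k = Gd⁴/(8D³N_a) = (76.6×10³)(7.1⁴)/(8·51.0³·24) = 7.6428 N/mm
W = mg = 7.5 × 9.81 = 73.575 N
½kδ² − Wδ − Wh = 0 → δ = (W + √(W² + 2kWh))/k
δ = (73.575 + √(5413.3 + 452102))/7.6428 = (73.575 + 676.4)/7.6428 = 98.129 mm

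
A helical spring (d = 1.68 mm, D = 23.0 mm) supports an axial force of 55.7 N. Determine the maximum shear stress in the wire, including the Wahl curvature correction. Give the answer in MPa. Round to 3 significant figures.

Spring index C = D/d = 23.0/1.68 = 13.6905
K_W = (4C−1)/(4C−4) + 0.615/C = 53.762/50.762 + 0.0449 = 1.1040
τ₀ = 8FD/(πd³) = 8·55.7·23.0/(π·1.68³) = 10248.8/14.896 = 688.01 MPa
τ_max = K·τ₀ = 1.1040 × 688.01 = 759.58 MPa

760 MPa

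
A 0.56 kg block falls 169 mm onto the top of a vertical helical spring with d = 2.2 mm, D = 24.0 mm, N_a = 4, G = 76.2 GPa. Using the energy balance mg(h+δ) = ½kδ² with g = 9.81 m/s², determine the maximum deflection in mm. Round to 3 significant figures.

k = Gd⁴/(8D³N_a) = (76.2×10³)(2.2⁴)/(8·24.0³·4) = 4.0352 N/mm
W = mg = 0.56 × 9.81 = 5.4936 N
½kδ² − Wδ − Wh = 0 → δ = (W + √(W² + 2kWh))/k
δ = (5.4936 + √(30.18 + 7492.65))/4.0352 = (5.4936 + 86.734)/4.0352 = 22.856 mm

22.9 mm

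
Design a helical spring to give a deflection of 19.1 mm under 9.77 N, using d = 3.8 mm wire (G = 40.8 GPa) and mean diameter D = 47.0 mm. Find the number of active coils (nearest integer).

20

Required rate k = F/δ = 9.77/19.1 = 0.51152 N/mm
N_a = Gd⁴/(8D³k) = (40.8×10³ × 3.8⁴)/(8 × 47.0³ × 0.51152)
    = 8.50735e+06 / 424859 = 20.02 → 20 coils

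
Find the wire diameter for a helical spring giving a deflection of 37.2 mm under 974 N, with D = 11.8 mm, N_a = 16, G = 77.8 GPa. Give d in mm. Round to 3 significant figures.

2.90 mm

Required rate k = F/δ = 974/37.2 = 26.183 N/mm
d = (8D³N_a·k / G)^(1/4) = (8·11.8³·16·26.183 / (77.8×10³))^0.25
  = (70.777)^0.25 = 2.9005 mm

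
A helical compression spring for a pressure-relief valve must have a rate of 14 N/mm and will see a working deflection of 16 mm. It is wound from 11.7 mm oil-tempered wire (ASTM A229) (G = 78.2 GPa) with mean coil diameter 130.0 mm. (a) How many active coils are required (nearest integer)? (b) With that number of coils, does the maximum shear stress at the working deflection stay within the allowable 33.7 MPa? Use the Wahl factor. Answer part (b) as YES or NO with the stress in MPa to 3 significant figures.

N_a = Gd⁴/(8D³k) = (78.2×10³)(11.7⁴)/(8·130.0³·14) = 5.955 → N_a = 6
Actual rate k = Gd⁴/(8D³·6) = 13.896 N/mm
Working load F = kδ = 13.896·16 = 222.33 N
C = 130.0/11.7 = 11.1111; K_W = (4C−1)/(4C−4)+0.615/C = 1.1295
τ_max = K_W·8FD/(πd³) = 1.1295·45.954 = 51.906 MPa
τ_max > 33.7 MPa → exceeds allowable

(a) 6 coils; (b) NO, τ_max = 51.9 MPa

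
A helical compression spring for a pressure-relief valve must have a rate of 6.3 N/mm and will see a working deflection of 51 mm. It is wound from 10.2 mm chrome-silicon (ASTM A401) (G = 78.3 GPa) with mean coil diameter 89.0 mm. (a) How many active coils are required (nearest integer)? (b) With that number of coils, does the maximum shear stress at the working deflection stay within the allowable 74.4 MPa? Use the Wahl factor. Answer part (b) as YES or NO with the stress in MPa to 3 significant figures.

(a) 24 coils; (b) NO, τ_max = 79.6 MPa

N_a = Gd⁴/(8D³k) = (78.3×10³)(10.2⁴)/(8·89.0³·6.3) = 23.85 → N_a = 24
Actual rate k = Gd⁴/(8D³·24) = 6.2617 N/mm
Working load F = kδ = 6.2617·51 = 319.35 N
C = 89.0/10.2 = 8.7255; K_W = (4C−1)/(4C−4)+0.615/C = 1.1676
τ_max = K_W·8FD/(πd³) = 1.1676·68.201 = 79.629 MPa
τ_max > 74.4 MPa → exceeds allowable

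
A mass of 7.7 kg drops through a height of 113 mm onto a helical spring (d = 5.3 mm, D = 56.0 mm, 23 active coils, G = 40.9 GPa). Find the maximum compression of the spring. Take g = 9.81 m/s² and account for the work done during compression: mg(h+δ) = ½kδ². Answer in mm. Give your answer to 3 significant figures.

k = Gd⁴/(8D³N_a) = (40.9×10³)(5.3⁴)/(8·56.0³·23) = 0.99872 N/mm
W = mg = 7.7 × 9.81 = 75.537 N
½kδ² − Wδ − Wh = 0 → δ = (W + √(W² + 2kWh))/k
δ = (75.537 + √(5705.8 + 17049.6))/0.99872 = (75.537 + 150.85)/0.99872 = 226.68 mm

227 mm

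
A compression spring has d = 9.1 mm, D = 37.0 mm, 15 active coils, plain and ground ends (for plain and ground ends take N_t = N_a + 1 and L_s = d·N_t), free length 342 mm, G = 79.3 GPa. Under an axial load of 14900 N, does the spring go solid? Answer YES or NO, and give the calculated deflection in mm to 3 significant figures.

k = Gd⁴/(8D³N_a) = (79.3×10³)(9.1⁴)/(8·37.0³·15) = 89.465 N/mm
N_t = 16; L_s = 9.1·16 = 145.6 mm; δ_solid = L₀ − L_s = 342 − 145.6 = 196.4 mm
δ = F/k = 14900/89.465 = 166.55 mm
δ < δ_solid → spring does not go solid

NO, δ = 167 mm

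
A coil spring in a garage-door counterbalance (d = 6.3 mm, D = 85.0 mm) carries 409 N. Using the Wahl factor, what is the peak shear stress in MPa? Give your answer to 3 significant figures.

391 MPa

Spring index C = D/d = 85.0/6.3 = 13.4921
K_W = (4C−1)/(4C−4) + 0.615/C = 52.968/49.968 + 0.0456 = 1.1056
τ₀ = 8FD/(πd³) = 8·409·85.0/(π·6.3³) = 278120/785.55 = 354.05 MPa
τ_max = K·τ₀ = 1.1056 × 354.05 = 391.44 MPa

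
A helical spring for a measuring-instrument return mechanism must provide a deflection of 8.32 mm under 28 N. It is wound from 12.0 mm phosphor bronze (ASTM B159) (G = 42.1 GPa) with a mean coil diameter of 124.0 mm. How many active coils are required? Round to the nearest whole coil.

Required rate k = F/δ = 28/8.32 = 3.3654 N/mm
N_a = Gd⁴/(8D³k) = (42.1×10³ × 12.0⁴)/(8 × 124.0³ × 3.3654)
    = 8.72986e+08 / 5.13322e+07 = 17.01 → 17 coils

17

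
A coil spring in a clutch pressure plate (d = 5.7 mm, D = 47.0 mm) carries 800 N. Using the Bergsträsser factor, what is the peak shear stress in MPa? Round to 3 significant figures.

603 MPa

Spring index C = D/d = 47.0/5.7 = 8.2456
K_B = (4C+2)/(4C−3) = 34.982/29.982 = 1.1668
τ₀ = 8FD/(πd³) = 8·800·47.0/(π·5.7³) = 300800/581.8 = 517.02 MPa
τ_max = K·τ₀ = 1.1668 × 517.02 = 603.23 MPa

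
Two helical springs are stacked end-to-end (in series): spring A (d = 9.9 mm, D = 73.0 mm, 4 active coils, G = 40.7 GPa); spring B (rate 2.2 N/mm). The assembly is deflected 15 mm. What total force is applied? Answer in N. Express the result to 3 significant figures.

30.8 N

k_A = Gd⁴/(8D³N_a) = (40.7×10³)(9.9⁴)/(8·73.0³·4) = 31.406 N/mm
Series: 1/k_eq = 1/31.406 + 1/2.2 = 0.48639; k_eq = 2.056 N/mm
F = k_eq·δ = 2.056·15 = 30.84 N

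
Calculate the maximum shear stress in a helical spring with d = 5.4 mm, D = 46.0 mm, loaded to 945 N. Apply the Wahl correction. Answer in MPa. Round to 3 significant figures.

Spring index C = D/d = 46.0/5.4 = 8.5185
K_W = (4C−1)/(4C−4) + 0.615/C = 33.074/30.074 + 0.0722 = 1.1719
τ₀ = 8FD/(πd³) = 8·945·46.0/(π·5.4³) = 347760/494.69 = 702.99 MPa
τ_max = K·τ₀ = 1.1719 × 702.99 = 823.87 MPa

824 MPa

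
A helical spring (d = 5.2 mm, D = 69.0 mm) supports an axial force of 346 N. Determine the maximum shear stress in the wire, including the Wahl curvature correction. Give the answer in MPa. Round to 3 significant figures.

479 MPa

Spring index C = D/d = 69.0/5.2 = 13.2692
K_W = (4C−1)/(4C−4) + 0.615/C = 52.077/49.077 + 0.0463 = 1.1075
τ₀ = 8FD/(πd³) = 8·346·69.0/(π·5.2³) = 190992/441.73 = 432.37 MPa
τ_max = K·τ₀ = 1.1075 × 432.37 = 478.84 MPa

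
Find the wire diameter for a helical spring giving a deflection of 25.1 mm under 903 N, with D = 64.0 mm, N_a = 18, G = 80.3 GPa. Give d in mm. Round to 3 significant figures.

11.4 mm

Required rate k = F/δ = 903/25.1 = 35.976 N/mm
d = (8D³N_a·k / G)^(1/4) = (8·64.0³·18·35.976 / (80.3×10³))^0.25
  = (16912)^0.25 = 11.4038 mm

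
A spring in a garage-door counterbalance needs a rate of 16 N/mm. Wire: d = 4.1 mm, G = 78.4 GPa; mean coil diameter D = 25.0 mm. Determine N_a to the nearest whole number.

N_a = Gd⁴/(8D³k) = (78.4×10³ × 4.1⁴)/(8 × 25.0³ × 16)
    = 2.2154e+07 / 2e+06 = 11.08 → 11 coils

11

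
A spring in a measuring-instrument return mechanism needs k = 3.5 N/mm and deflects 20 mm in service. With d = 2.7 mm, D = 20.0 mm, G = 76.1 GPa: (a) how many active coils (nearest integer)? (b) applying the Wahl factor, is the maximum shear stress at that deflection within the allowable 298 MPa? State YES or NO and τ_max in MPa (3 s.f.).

(a) 18 coils; (b) YES, τ_max = 218 MPa

N_a = Gd⁴/(8D³k) = (76.1×10³)(2.7⁴)/(8·20.0³·3.5) = 18.05 → N_a = 18
Actual rate k = Gd⁴/(8D³·18) = 3.5106 N/mm
Working load F = kδ = 3.5106·20 = 70.213 N
C = 20.0/2.7 = 7.4074; K_W = (4C−1)/(4C−4)+0.615/C = 1.2001
τ_max = K_W·8FD/(πd³) = 1.2001·181.68 = 218.02 MPa
τ_max ≤ 298 MPa → acceptable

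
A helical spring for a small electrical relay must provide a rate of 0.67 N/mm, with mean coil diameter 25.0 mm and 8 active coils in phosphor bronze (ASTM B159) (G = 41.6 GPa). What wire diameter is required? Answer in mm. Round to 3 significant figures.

d = (8D³N_a·k / G)^(1/4) = (8·25.0³·8·0.67 / (41.6×10³))^0.25
  = (16.106)^0.25 = 2.0033 mm

2.00 mm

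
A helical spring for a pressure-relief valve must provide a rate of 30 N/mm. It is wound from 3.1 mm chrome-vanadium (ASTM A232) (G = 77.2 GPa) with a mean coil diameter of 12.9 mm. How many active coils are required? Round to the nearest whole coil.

14

N_a = Gd⁴/(8D³k) = (77.2×10³ × 3.1⁴)/(8 × 12.9³ × 30)
    = 7.12958e+06 / 515205 = 13.84 → 14 coils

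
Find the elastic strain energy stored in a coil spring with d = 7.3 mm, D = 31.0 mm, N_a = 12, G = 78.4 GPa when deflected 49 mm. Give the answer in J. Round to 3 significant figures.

93.5 J

k = Gd⁴/(8D³N_a) = (78.4×10³)(7.3⁴)/(8·31.0³·12) = 77.849 N/mm
U = ½kδ² = 0.5 × 77.849 × 49² = 93457 N·mm = 93.457 J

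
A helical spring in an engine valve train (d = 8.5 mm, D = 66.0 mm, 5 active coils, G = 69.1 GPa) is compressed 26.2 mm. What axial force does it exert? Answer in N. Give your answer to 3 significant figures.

k = Gd⁴/(8D³N_a) = (69.1×10³)(8.5⁴)/(8·66.0³·5) = 31.366 N/mm
F = k·δ = 31.366 × 26.2 = 821.79 N

822 N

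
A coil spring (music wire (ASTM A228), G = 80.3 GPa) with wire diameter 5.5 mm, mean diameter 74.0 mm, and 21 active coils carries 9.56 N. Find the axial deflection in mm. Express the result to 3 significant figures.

8.86 mm

k = Gd⁴/(8D³N_a) = (80.3×10³)(5.5⁴)/(8·74.0³·21) = 1.0793 N/mm
δ = F/k = 9.56 / 1.0793 = 8.8572 mm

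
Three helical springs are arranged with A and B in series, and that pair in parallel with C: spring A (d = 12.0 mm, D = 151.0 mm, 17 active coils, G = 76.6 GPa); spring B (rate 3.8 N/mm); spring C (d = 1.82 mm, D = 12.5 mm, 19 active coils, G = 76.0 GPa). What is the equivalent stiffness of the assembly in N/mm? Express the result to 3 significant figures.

4.60 N/mm

k_A = Gd⁴/(8D³N_a) = (76.6×10³)(12.0⁴)/(8·151.0³·17) = 3.3922 N/mm
k_C = Gd⁴/(8D³N_a) = (76.0×10³)(1.82⁴)/(8·12.5³·19) = 2.8088 N/mm
Springs A,B series: k_AB = 1/(1/3.3922+1/3.8) = 1.7923 N/mm; parallel with C: k_eq = 1.7923+2.8088 = 4.6011 N/mm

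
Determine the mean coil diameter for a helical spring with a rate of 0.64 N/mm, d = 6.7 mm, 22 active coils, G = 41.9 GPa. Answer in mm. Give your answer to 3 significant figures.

D = (Gd⁴/(8N_a·k))^(1/3) = (41.9×10³·6.7⁴/(8·22·0.64))^(1/3)
  = (749584)^(1/3) = 90.8392 mm

90.8 mm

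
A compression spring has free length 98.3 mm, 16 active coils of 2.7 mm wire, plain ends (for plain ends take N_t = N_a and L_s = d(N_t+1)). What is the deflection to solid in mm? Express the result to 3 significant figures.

52.4 mm

N_t = 16; L_s = 2.7·17 = 45.9 mm
δ_solid = L₀ − L_s = 98.3 − 45.9 = 52.4 mm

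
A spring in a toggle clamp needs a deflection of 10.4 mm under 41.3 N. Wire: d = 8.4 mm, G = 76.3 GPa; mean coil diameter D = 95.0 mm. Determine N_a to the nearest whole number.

Required rate k = F/δ = 41.3/10.4 = 3.9712 N/mm
N_a = Gd⁴/(8D³k) = (76.3×10³ × 8.4⁴)/(8 × 95.0³ × 3.9712)
    = 3.79876e+08 / 2.72381e+07 = 13.95 → 14 coils

14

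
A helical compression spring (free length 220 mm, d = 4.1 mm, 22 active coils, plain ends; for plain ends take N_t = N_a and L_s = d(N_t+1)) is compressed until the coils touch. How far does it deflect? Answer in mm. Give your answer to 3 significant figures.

126 mm

N_t = 22; L_s = 4.1·23 = 94.3 mm
δ_solid = L₀ − L_s = 220 − 94.3 = 125.7 mm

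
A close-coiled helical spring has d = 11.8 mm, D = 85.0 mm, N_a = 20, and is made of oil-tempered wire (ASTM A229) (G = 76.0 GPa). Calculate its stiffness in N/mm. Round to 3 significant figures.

15.0 N/mm

k = Gd⁴/(8D³N_a) = (76.0×10³ × 11.8⁴) / (8 × 85.0³ × 20)
  = 1.47347e+09 / 9.826e+07 = 14.996 N/mm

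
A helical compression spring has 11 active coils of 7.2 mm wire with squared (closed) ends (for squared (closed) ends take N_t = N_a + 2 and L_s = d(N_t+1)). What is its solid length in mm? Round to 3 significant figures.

squared (closed) ends: N_t = N_a + 2 = 11 + 2 = 13
L_s = d·(N_t+1) = 7.2 × 14 = 100.8 mm

101 mm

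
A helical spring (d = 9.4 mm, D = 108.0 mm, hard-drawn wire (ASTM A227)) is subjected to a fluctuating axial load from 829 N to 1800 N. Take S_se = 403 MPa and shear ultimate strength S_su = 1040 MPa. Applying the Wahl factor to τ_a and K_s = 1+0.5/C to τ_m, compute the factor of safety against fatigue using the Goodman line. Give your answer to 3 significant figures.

1.13

C = D/d = 108.0/9.4 = 11.4894; K_W = (4C−1)/(4C−4)+0.615/C = 1.1250; K_s = 1+0.5/C = 1.0435
F_a = (F_max−F_min)/2 = 485.5 N; F_m = (F_max+F_min)/2 = 1314.5 N
τ_a = K_W·8F_aD/(πd³) = 1.1250 × 160.76 = 180.86 MPa
τ_m = K_s·8F_mD/(πd³) = 1.0435 × 435.25 = 454.19 MPa
Goodman: 1/n_f = τ_a/S_se + τ_m/S_su = 180.86/403 + 454.19/1040 = 0.44877 + 0.43672 = 0.8855
n_f = 1/0.8855 = 1.129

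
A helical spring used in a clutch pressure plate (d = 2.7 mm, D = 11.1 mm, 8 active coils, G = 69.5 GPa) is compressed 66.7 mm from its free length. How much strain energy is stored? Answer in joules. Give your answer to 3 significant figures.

93.9 J

k = Gd⁴/(8D³N_a) = (69.5×10³)(2.7⁴)/(8·11.1³·8) = 42.198 N/mm
U = ½kδ² = 0.5 × 42.198 × 66.7² = 93867 N·mm = 93.867 J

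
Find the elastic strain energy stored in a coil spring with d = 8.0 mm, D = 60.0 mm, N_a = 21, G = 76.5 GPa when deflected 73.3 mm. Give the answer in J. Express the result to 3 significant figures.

k = Gd⁴/(8D³N_a) = (76.5×10³)(8.0⁴)/(8·60.0³·21) = 8.6349 N/mm
U = ½kδ² = 0.5 × 8.6349 × 73.3² = 23197 N·mm = 23.197 J

23.2 J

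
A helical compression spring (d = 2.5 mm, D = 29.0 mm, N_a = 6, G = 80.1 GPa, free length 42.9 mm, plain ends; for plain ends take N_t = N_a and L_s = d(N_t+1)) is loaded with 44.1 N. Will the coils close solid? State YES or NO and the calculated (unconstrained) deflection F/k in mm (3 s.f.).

k = Gd⁴/(8D³N_a) = (80.1×10³)(2.5⁴)/(8·29.0³·6) = 2.6727 N/mm
N_t = 6; L_s = 2.5·7 = 17.5 mm; δ_solid = L₀ − L_s = 42.9 − 17.5 = 25.4 mm
δ = F/k = 44.1/2.6727 = 16.5 mm
δ < δ_solid → spring does not go solid

NO, δ = 16.5 mm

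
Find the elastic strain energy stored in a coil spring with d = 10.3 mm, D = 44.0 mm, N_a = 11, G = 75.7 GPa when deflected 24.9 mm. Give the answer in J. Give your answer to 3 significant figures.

35.2 J

k = Gd⁴/(8D³N_a) = (75.7×10³)(10.3⁴)/(8·44.0³·11) = 113.66 N/mm
U = ½kδ² = 0.5 × 113.66 × 24.9² = 35235 N·mm = 35.235 J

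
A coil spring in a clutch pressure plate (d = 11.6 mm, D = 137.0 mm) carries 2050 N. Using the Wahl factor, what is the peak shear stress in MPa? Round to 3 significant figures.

514 MPa

Spring index C = D/d = 137.0/11.6 = 11.8103
K_W = (4C−1)/(4C−4) + 0.615/C = 46.241/43.241 + 0.0521 = 1.1215
τ₀ = 8FD/(πd³) = 8·2050·137.0/(π·11.6³) = 2.2468e+06/4903.7 = 458.18 MPa
τ_max = K·τ₀ = 1.1215 × 458.18 = 513.83 MPa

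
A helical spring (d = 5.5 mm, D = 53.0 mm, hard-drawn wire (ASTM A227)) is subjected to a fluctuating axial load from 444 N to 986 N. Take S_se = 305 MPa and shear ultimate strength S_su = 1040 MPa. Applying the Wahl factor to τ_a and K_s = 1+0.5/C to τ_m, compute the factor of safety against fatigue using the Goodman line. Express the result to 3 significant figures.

0.706

C = D/d = 53.0/5.5 = 9.6364; K_W = (4C−1)/(4C−4)+0.615/C = 1.1507; K_s = 1+0.5/C = 1.0519
F_a = (F_max−F_min)/2 = 271 N; F_m = (F_max+F_min)/2 = 715 N
τ_a = K_W·8F_aD/(πd³) = 1.1507 × 219.84 = 252.96 MPa
τ_m = K_s·8F_mD/(πd³) = 1.0519 × 580.01 = 610.1 MPa
Goodman: 1/n_f = τ_a/S_se + τ_m/S_su = 252.96/305 + 610.1/1040 = 0.82936 + 0.58664 = 1.416
n_f = 1/1.416 = 0.7062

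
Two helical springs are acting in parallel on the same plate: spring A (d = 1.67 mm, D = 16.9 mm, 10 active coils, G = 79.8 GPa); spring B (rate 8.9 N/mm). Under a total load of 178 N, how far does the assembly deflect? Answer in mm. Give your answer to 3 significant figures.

k_A = Gd⁴/(8D³N_a) = (79.8×10³)(1.67⁴)/(8·16.9³·10) = 1.6074 N/mm
Parallel: k_eq = 1.6074 + 8.9 = 10.507 N/mm
δ = F/k_eq = 178/10.507 = 16.94 mm

16.9 mm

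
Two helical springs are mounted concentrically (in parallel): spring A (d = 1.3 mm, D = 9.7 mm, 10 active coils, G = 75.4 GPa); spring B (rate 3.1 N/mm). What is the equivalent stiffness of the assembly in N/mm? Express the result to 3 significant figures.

6.05 N/mm

k_A = Gd⁴/(8D³N_a) = (75.4×10³)(1.3⁴)/(8·9.7³·10) = 2.9494 N/mm
Parallel: k_eq = 2.9494 + 3.1 = 6.0494 N/mm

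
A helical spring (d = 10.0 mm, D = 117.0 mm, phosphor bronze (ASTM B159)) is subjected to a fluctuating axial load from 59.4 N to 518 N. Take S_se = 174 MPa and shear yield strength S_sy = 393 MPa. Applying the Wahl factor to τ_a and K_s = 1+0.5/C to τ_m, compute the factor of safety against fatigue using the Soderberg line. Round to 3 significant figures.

C = D/d = 117.0/10.0 = 11.7000; K_W = (4C−1)/(4C−4)+0.615/C = 1.1227; K_s = 1+0.5/C = 1.0427
F_a = (F_max−F_min)/2 = 229.3 N; F_m = (F_max+F_min)/2 = 288.7 N
τ_a = K_W·8F_aD/(πd³) = 1.1227 × 68.317 = 76.697 MPa
τ_m = K_s·8F_mD/(πd³) = 1.0427 × 86.015 = 89.691 MPa
Soderberg: 1/n_f = τ_a/S_se + τ_m/S_sy = 76.697/174 + 89.691/393 = 0.44079 + 0.22822 = 0.66901
n_f = 1/0.66901 = 1.495

1.49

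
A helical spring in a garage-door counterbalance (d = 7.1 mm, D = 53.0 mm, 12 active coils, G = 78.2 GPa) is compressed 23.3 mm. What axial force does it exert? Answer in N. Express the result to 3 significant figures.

324 N

k = Gd⁴/(8D³N_a) = (78.2×10³)(7.1⁴)/(8·53.0³·12) = 13.904 N/mm
F = k·δ = 13.904 × 23.3 = 323.96 N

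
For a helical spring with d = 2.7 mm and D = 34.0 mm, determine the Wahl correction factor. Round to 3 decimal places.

C = D/d = 34.0/2.7 = 12.5926
K_W = (4C−1)/(4C−4) + 0.615/C = 49.370/46.370 + 0.0488 = 1.1135

1.114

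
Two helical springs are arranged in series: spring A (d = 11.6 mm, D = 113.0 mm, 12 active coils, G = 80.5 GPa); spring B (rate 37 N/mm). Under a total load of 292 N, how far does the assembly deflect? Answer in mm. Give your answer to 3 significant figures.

35.6 mm

k_A = Gd⁴/(8D³N_a) = (80.5×10³)(11.6⁴)/(8·113.0³·12) = 10.523 N/mm
Series: 1/k_eq = 1/10.523 + 1/37 = 0.12206; k_eq = 8.1926 N/mm
δ = F/k_eq = 292/8.1926 = 35.642 mm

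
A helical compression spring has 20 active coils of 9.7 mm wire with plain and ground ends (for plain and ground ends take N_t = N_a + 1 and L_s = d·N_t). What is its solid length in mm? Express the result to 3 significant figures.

plain and ground ends: N_t = N_a + 1 = 20 + 1 = 21
L_s = d·N_t = 9.7 × 21 = 203.7 mm

204 mm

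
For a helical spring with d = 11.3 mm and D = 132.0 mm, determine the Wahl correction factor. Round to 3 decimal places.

1.123

C = D/d = 132.0/11.3 = 11.6814
K_W = (4C−1)/(4C−4) + 0.615/C = 45.726/42.726 + 0.0526 = 1.1229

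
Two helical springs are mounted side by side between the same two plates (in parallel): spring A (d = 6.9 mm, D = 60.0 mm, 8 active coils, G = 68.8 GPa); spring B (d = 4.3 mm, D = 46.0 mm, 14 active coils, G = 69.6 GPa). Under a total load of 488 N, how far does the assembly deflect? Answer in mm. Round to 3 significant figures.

k_A = Gd⁴/(8D³N_a) = (68.8×10³)(6.9⁴)/(8·60.0³·8) = 11.281 N/mm
k_B = Gd⁴/(8D³N_a) = (69.6×10³)(4.3⁴)/(8·46.0³·14) = 2.1827 N/mm
Parallel: k_eq = 11.281 + 2.1827 = 13.464 N/mm
δ = F/k_eq = 488/13.464 = 36.245 mm

36.2 mm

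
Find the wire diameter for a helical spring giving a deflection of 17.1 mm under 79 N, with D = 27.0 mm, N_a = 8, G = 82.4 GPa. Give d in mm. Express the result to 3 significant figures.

2.90 mm

Required rate k = F/δ = 79/17.1 = 4.6199 N/mm
d = (8D³N_a·k / G)^(1/4) = (8·27.0³·8·4.6199 / (82.4×10³))^0.25
  = (70.628)^0.25 = 2.8990 mm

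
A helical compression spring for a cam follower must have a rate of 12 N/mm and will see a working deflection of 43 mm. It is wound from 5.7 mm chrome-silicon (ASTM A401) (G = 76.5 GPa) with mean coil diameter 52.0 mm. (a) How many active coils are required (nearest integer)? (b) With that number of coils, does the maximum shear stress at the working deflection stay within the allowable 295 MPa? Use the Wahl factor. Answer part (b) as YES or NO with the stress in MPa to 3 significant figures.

(a) 6 coils; (b) NO, τ_max = 427 MPa

N_a = Gd⁴/(8D³k) = (76.5×10³)(5.7⁴)/(8·52.0³·12) = 5.982 → N_a = 6
Actual rate k = Gd⁴/(8D³·6) = 11.965 N/mm
Working load F = kδ = 11.965·43 = 514.49 N
C = 52.0/5.7 = 9.1228; K_W = (4C−1)/(4C−4)+0.615/C = 1.1597
τ_max = K_W·8FD/(πd³) = 1.1597·367.87 = 426.64 MPa
τ_max > 295 MPa → exceeds allowable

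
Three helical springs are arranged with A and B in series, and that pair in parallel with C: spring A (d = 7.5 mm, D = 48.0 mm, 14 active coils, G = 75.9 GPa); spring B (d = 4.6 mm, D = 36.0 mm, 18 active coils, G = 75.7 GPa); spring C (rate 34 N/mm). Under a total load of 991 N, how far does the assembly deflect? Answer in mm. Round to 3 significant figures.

k_A = Gd⁴/(8D³N_a) = (75.9×10³)(7.5⁴)/(8·48.0³·14) = 19.389 N/mm
k_B = Gd⁴/(8D³N_a) = (75.7×10³)(4.6⁴)/(8·36.0³·18) = 5.045 N/mm
Springs A,B series: k_AB = 1/(1/19.389+1/5.045) = 4.0033 N/mm; parallel with C: k_eq = 4.0033+34 = 38.003 N/mm
δ = F/k_eq = 991/38.003 = 26.077 mm

26.1 mm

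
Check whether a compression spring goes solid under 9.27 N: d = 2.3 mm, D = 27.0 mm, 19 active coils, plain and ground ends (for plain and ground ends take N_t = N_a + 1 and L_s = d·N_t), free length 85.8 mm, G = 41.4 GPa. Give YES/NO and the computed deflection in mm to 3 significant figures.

NO, δ = 23.9 mm

k = Gd⁴/(8D³N_a) = (41.4×10³)(2.3⁴)/(8·27.0³·19) = 0.38724 N/mm
N_t = 20; L_s = 2.3·20 = 46 mm; δ_solid = L₀ − L_s = 85.8 − 46 = 39.8 mm
δ = F/k = 9.27/0.38724 = 23.939 mm
δ < δ_solid → spring does not go solid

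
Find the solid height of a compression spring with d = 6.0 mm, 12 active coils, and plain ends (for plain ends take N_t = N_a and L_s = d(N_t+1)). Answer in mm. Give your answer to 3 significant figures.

78.0 mm

plain ends: N_t = N_a = 12
L_s = d·(N_t+1) = 6.0 × 13 = 78 mm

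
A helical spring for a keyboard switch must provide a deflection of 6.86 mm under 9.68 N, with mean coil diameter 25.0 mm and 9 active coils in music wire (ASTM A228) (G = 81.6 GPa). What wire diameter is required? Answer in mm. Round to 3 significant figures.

Required rate k = F/δ = 9.68/6.86 = 1.4111 N/mm
d = (8D³N_a·k / G)^(1/4) = (8·25.0³·9·1.4111 / (81.6×10³))^0.25
  = (19.454)^0.25 = 2.1002 mm

2.10 mm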